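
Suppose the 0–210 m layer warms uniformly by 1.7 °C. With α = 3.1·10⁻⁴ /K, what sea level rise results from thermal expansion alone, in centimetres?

Δh = αΔT·H = 3.1×10⁻⁴ × 1.7 × 210 = 0.11067 m

Δh ≈ 11.1 cm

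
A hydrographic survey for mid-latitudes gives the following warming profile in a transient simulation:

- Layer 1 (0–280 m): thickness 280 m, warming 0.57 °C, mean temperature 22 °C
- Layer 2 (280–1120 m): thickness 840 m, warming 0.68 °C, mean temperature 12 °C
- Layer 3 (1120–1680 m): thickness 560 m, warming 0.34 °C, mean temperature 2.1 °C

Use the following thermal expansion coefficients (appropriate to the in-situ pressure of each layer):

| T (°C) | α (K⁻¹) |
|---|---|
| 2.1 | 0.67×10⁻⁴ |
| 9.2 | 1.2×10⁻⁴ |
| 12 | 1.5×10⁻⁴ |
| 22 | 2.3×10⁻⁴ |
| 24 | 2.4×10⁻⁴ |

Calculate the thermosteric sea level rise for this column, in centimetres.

13.5 cm of thermosteric rise

Layer 1 at 22 °C → α = 2.3×10⁻⁴ K⁻¹
Layer 2 at 12 °C → α = 1.5×10⁻⁴ K⁻¹
Layer 3 at 2.1 °C → α = 0.67×10⁻⁴ K⁻¹
0–280 m: 0.57 × 2.3×10⁻⁴ × 280 = 0.036708 m
Layer 2: 1.5×10⁻⁴ × 840 × 0.68 = 0.08568 m
0.34 × 560 × 0.67×10⁻⁴ = 0.0127568 m
Δh = 0.036708 + 0.08568 + 0.0127568 = 0.1351448 m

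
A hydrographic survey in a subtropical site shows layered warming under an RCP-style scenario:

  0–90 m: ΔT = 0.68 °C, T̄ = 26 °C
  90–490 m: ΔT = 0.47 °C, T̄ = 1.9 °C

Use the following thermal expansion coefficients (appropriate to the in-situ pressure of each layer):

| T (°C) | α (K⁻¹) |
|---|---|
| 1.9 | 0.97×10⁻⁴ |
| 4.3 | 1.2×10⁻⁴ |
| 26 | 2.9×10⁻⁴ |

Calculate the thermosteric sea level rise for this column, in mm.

Layer 1 at 26 °C → α = 2.9×10⁻⁴ K⁻¹
Layer 2 at 1.9 °C → α = 0.97×10⁻⁴ K⁻¹
0.68 × 90 × 2.9×10⁻⁴ = 0.017748 m
90–490 m: 0.47 × 400 × 0.97×10⁻⁴ = 0.018236 m
Δh = 0.017748 + 0.018236 = 0.035984 m

Δh ≈ 36.0 mm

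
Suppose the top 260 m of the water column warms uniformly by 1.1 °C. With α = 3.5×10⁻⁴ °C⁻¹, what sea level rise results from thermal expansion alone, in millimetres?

Δh = αΔT·H = 3.5×10⁻⁴ × 1.1 × 260 = 0.10010 m

Δh ≈ 100 mm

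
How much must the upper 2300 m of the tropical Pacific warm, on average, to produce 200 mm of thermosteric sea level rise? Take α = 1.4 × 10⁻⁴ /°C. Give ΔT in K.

ΔT = Δh/(αH) = 0.2 / (1.4×10⁻⁴ × 2300) ≈ 0.6211 K

0.621 K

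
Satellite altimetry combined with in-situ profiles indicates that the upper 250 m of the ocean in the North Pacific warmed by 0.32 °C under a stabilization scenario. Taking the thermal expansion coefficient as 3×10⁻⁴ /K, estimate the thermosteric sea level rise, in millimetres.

Δh ≈ 24.0 mm

Δh = αΔT·H = 3×10⁻⁴ × 0.32 × 250 = 0.02400 m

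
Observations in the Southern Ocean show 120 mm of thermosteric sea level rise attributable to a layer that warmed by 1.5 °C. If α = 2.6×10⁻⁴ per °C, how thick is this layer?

about 310 m

H = Δh/(αΔT) = 0.12 / (2.6×10⁻⁴ × 1.5) ≈ 307.7 m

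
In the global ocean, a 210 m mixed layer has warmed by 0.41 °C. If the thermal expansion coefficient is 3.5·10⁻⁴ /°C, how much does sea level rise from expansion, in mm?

Δh ≈ 30.1 mm

Δh = αΔT·H = 3.5×10⁻⁴ × 0.41 × 210 = 0.030135 m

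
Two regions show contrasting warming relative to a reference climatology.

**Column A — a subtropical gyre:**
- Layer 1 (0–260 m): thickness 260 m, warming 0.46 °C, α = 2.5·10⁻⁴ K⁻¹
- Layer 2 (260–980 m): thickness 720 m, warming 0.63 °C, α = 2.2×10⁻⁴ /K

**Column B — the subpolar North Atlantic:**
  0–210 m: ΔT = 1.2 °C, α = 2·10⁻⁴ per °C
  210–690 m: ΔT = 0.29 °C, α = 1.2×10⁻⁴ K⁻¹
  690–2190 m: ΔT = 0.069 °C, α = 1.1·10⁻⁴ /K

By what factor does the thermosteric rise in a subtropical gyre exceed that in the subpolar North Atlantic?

1.7

A Layer 1: 260 × 2.5×10⁻⁴ × 0.46 = 0.02990 m
A 260–980 m: 720 × 2.2×10⁻⁴ × 0.63 = 0.099792 m
A total: 0.129692 m
B Layer 1: 1.2 × 2×10⁻⁴ × 210 = 0.05040 m
B Layer 2: 480 × 0.29 × 1.2×10⁻⁴ = 0.016704 m
B 1500 × 0.069 × 1.1×10⁻⁴ = 0.011385 m
B total: 0.078489 m
Ratio: 0.129692 / 0.078489 ≈ 1.652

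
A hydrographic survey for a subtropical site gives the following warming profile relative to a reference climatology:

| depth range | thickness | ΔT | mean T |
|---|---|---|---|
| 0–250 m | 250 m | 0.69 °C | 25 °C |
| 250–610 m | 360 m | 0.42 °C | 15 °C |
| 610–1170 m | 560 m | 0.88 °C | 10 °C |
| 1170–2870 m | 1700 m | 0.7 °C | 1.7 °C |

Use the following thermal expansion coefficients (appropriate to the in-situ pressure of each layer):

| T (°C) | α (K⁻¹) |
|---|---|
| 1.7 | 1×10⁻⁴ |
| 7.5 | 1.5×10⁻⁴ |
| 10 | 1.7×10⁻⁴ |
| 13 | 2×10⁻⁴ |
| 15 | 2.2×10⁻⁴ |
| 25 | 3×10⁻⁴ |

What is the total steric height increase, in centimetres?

28.8 cm

Layer 1 at 25 °C → α = 3×10⁻⁴ K⁻¹
Layer 2 at 15 °C → α = 2.2×10⁻⁴ K⁻¹
Layer 3 at 10 °C → α = 1.7×10⁻⁴ K⁻¹
Layer 4 at 1.7 °C → α = 1×10⁻⁴ K⁻¹
3×10⁻⁴ × 250 × 0.69 = 0.05175 m
0.42 × 360 × 2.2×10⁻⁴ = 0.033264 m
610–1170 m: 560 × 0.88 × 1.7×10⁻⁴ = 0.083776 m
1×10⁻⁴ × 0.7 × 1700 = 0.11900 m
Δh = 0.05175 + 0.033264 + 0.083776 + 0.11900 = 0.28779 m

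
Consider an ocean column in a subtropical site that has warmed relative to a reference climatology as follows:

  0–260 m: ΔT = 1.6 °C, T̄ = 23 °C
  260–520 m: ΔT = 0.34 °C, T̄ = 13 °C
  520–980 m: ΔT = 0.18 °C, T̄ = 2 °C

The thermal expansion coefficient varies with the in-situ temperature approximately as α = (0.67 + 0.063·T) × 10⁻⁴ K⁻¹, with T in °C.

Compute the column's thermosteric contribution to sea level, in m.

Δh = 0.108 m

Layer 1: α = (0.67 + 0.063×23)×10⁻⁴ = 2.119×10⁻⁴ K⁻¹
Layer 2: α = (0.67 + 0.063×13)×10⁻⁴ = 1.489×10⁻⁴ K⁻¹
Layer 3: α = (0.67 + 0.063×2)×10⁻⁴ = 0.796×10⁻⁴ K⁻¹
1.6 × 260 × 2.119×10⁻⁴ = 0.0881504 m
260 × 0.34 × 1.489×10⁻⁴ = 0.01316276 m
520–980 m: 460 × 0.18 × 0.796×10⁻⁴ = 0.00659088 m
Δh = 0.0881504 + 0.01316276 + 0.00659088 = 0.10790404 m ≈ 0.108 m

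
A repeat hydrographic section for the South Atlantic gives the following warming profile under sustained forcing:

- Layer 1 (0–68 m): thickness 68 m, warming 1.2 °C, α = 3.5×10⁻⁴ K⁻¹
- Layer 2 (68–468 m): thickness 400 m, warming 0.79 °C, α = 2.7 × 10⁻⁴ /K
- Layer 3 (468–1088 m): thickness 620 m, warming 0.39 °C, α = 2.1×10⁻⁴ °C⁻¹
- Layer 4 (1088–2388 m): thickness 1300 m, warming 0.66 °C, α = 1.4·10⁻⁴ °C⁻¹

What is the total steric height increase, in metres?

0.285 m

0–68 m: 68 × 1.2 × 3.5×10⁻⁴ = 0.02856 m
0.79 × 2.7×10⁻⁴ × 400 = 0.08532 m
Layer 3: 2.1×10⁻⁴ × 0.39 × 620 = 0.050778 m
0.66 × 1.4×10⁻⁴ × 1300 = 0.12012 m
Δh = 0.02856 + 0.08532 + 0.050778 + 0.12012 = 0.284778 m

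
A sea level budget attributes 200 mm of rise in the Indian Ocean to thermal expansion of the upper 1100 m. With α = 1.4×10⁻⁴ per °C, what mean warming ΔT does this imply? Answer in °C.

ΔT = Δh/(αH) = 0.2 / (1.4×10⁻⁴ × 1100) ≈ 1.299 °C

about 1.3 °C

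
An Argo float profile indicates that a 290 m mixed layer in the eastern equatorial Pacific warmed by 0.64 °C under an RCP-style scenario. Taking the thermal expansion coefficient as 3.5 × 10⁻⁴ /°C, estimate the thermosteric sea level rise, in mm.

Δh ≈ 65 mm

Δh = αΔT·H = 3.5×10⁻⁴ × 0.64 × 290 = 0.06496 m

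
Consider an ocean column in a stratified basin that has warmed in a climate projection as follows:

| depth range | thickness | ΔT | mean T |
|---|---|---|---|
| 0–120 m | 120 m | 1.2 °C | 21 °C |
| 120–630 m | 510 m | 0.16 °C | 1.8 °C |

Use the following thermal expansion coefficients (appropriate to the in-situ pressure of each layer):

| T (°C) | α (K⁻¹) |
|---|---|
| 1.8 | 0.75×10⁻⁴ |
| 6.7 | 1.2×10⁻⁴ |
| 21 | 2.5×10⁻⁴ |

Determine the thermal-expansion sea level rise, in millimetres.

Layer 1 at 21 °C → α = 2.5×10⁻⁴ K⁻¹
Layer 2 at 1.8 °C → α = 0.75×10⁻⁴ K⁻¹
2.5×10⁻⁴ × 1.2 × 120 = 0.03600 m
120–630 m: 0.75×10⁻⁴ × 510 × 0.16 = 0.00612 m
Δh = 0.03600 + 0.00612 = 0.04212 m

Δh = 42 mm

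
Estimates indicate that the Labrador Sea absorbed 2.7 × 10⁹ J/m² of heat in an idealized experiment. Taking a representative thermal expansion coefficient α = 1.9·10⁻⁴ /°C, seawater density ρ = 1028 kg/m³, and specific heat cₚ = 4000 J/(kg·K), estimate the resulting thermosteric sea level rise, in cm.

Δh = αQ/(ρcₚ) = 1.9×10⁻⁴ × 2.7×10⁹ / (1028 × 4000) ≈ 0.12476 m

Δh ≈ 12.5 cm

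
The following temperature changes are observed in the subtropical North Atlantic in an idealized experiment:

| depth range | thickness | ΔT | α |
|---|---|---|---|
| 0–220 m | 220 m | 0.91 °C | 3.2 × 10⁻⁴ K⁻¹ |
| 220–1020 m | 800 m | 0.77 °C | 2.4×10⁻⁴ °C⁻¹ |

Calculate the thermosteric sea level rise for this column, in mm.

Δh = 212 mm

0–220 m: 3.2×10⁻⁴ × 220 × 0.91 = 0.064064 m
220–1020 m: 0.77 × 800 × 2.4×10⁻⁴ = 0.14784 m
Δh = 0.064064 + 0.14784 = 0.211904 m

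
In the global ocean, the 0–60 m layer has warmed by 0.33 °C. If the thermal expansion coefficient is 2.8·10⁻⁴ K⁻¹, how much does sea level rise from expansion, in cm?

Δh = αΔT·H = 2.8×10⁻⁴ × 0.33 × 60 = 0.005544 m

0.554 cm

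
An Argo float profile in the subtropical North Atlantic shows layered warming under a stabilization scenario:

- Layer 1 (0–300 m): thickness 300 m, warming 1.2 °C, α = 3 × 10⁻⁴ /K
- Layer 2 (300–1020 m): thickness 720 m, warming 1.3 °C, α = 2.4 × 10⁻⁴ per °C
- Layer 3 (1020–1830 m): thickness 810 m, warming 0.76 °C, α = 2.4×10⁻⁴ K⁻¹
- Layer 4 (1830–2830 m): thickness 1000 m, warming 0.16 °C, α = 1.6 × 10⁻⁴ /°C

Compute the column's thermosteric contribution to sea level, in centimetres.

51 cm

0–300 m: 300 × 3×10⁻⁴ × 1.2 = 0.10800 m
Layer 2: 1.3 × 2.4×10⁻⁴ × 720 = 0.22464 m
Layer 3: 2.4×10⁻⁴ × 0.76 × 810 = 0.147744 m
1830–2830 m: 1000 × 0.16 × 1.6×10⁻⁴ = 0.02560 m
Δh = 0.10800 + 0.22464 + 0.147744 + 0.02560 = 0.505984 m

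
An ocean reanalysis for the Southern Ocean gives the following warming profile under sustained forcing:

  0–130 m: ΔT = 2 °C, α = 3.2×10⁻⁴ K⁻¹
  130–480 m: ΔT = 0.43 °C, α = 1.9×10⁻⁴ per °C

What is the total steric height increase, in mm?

Layer 1: 130 × 3.2×10⁻⁴ × 2 = 0.08320 m
130–480 m: 0.43 × 1.9×10⁻⁴ × 350 = 0.028595 m
Δh = 0.08320 + 0.028595 = 0.111795 m

Δh ≈ 110 mm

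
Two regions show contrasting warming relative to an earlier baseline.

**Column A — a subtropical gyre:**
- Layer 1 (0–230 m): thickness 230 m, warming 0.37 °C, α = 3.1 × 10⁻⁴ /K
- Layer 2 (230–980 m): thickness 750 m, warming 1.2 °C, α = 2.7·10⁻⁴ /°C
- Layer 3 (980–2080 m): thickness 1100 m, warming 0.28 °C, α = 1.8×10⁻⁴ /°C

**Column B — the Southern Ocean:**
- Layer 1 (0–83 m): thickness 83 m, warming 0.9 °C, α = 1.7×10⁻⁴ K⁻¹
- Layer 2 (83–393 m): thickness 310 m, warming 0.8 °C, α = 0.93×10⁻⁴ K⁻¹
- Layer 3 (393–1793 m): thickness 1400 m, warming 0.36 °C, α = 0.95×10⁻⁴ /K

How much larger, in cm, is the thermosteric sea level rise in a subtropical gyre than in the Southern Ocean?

Δh_A − Δh_B ≈ 24.1 cm

A 230 × 0.37 × 3.1×10⁻⁴ = 0.026381 m
A Layer 2: 750 × 1.2 × 2.7×10⁻⁴ = 0.24300 m
A Layer 3: 1.8×10⁻⁴ × 0.28 × 1100 = 0.05544 m
A total: 0.324821 m
B 83 × 0.9 × 1.7×10⁻⁴ = 0.012699 m
B 83–393 m: 0.8 × 0.93×10⁻⁴ × 310 = 0.023064 m
B 0.36 × 0.95×10⁻⁴ × 1400 = 0.04788 m
B total: 0.083643 m
Difference: 0.324821 − 0.083643 = 0.241178 m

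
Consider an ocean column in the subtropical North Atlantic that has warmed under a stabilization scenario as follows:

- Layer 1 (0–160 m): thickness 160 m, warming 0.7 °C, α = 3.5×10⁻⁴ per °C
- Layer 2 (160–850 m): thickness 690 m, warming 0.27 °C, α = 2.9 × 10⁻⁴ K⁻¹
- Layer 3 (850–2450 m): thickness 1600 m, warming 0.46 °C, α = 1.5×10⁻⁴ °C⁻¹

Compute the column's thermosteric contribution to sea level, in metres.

0.20 m

3.5×10⁻⁴ × 160 × 0.7 = 0.03920 m
Layer 2: 2.9×10⁻⁴ × 0.27 × 690 = 0.054027 m
0.46 × 1.5×10⁻⁴ × 1600 = 0.11040 m
Δh = 0.03920 + 0.054027 + 0.11040 = 0.203627 m ≈ 0.20 m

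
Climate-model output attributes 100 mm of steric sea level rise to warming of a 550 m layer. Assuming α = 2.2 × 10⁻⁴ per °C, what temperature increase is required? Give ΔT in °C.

ΔT ≈ 0.83 °C

ΔT = Δh/(αH) = 0.1 / (2.2×10⁻⁴ × 550) ≈ 0.8264 °C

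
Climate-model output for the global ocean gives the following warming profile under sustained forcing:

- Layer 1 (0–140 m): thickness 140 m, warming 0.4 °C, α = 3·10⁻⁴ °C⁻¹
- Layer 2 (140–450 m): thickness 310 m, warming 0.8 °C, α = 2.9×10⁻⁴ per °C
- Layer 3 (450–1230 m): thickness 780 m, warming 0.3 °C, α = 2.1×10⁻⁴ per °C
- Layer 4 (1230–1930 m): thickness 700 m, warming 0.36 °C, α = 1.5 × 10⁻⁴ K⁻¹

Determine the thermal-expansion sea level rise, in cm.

140 × 0.4 × 3×10⁻⁴ = 0.01680 m
Layer 2: 2.9×10⁻⁴ × 310 × 0.8 = 0.07192 m
Layer 3: 780 × 0.3 × 2.1×10⁻⁴ = 0.04914 m
0.36 × 1.5×10⁻⁴ × 700 = 0.03780 m
Δh = 0.01680 + 0.07192 + 0.04914 + 0.03780 = 0.17566 m

17.6 cm of thermosteric rise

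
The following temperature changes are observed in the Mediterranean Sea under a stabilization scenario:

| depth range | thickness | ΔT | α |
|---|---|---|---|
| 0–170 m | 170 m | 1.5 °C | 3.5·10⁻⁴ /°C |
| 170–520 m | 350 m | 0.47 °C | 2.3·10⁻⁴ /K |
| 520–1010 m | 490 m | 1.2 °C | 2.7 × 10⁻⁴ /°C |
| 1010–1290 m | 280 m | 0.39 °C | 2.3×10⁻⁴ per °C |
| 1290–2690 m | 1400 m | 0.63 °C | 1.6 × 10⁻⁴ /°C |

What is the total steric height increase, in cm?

Layer 1: 1.5 × 170 × 3.5×10⁻⁴ = 0.08925 m
Layer 2: 2.3×10⁻⁴ × 350 × 0.47 = 0.037835 m
2.7×10⁻⁴ × 1.2 × 490 = 0.15876 m
Layer 4: 2.3×10⁻⁴ × 280 × 0.39 = 0.025116 m
1290–2690 m: 1.6×10⁻⁴ × 0.63 × 1400 = 0.14112 m
Δh = 0.08925 + 0.037835 + 0.15876 + 0.025116 + 0.14112 = 0.452081 m ≈ 45.2 cm

Δh = 45.2 cm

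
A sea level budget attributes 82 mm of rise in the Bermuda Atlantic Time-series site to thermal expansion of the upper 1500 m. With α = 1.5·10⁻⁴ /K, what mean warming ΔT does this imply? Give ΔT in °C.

ΔT ≈ 0.36 °C

ΔT = Δh/(αH) = 0.082 / (1.5×10⁻⁴ × 1500) ≈ 0.3644 °C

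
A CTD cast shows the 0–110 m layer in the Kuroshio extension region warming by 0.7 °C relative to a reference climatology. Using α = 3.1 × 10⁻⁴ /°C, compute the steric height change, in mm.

Δh = αΔT·H = 3.1×10⁻⁴ × 0.7 × 110 = 0.02387 m

about 23.9 mm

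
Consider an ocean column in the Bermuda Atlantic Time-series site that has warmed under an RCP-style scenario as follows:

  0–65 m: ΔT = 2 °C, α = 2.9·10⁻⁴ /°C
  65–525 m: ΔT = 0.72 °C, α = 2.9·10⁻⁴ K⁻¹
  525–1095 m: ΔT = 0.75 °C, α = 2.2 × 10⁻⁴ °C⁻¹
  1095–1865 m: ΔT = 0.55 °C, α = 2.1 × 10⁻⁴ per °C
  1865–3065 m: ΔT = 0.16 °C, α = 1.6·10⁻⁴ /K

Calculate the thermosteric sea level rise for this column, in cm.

2 × 65 × 2.9×10⁻⁴ = 0.03770 m
0.72 × 2.9×10⁻⁴ × 460 = 0.096048 m
525–1095 m: 0.75 × 570 × 2.2×10⁻⁴ = 0.09405 m
Layer 4: 2.1×10⁻⁴ × 770 × 0.55 = 0.088935 m
1.6×10⁻⁴ × 1200 × 0.16 = 0.03072 m
Δh = 0.03770 + 0.096048 + 0.09405 + 0.088935 + 0.03072 = 0.347453 m ≈ 34.7 cm

34.7 cm of thermosteric rise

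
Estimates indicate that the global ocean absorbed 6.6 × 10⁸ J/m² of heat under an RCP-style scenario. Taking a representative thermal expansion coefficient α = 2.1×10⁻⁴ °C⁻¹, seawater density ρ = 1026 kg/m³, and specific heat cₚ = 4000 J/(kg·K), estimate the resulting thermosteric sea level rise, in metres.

Δh ≈ 0.0338 m

Δh = αQ/(ρcₚ) = 2.1×10⁻⁴ × 6.6×10⁸ / (1026 × 4000) ≈ 0.033772 m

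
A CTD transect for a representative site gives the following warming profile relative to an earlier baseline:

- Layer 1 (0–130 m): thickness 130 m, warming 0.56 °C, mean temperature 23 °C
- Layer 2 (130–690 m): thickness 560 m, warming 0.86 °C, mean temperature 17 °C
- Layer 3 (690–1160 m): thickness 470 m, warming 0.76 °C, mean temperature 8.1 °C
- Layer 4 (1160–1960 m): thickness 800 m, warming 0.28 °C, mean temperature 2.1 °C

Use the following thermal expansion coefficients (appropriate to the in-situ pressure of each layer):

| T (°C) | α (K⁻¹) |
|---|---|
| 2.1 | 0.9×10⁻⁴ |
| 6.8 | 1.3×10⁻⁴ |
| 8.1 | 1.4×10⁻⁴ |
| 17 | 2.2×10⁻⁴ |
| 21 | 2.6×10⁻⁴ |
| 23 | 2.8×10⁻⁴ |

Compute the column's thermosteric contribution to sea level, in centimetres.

Layer 1 at 23 °C → α = 2.8×10⁻⁴ K⁻¹
Layer 2 at 17 °C → α = 2.2×10⁻⁴ K⁻¹
Layer 3 at 8.1 °C → α = 1.4×10⁻⁴ K⁻¹
Layer 4 at 2.1 °C → α = 0.9×10⁻⁴ K⁻¹
0–130 m: 130 × 2.8×10⁻⁴ × 0.56 = 0.020384 m
130–690 m: 560 × 2.2×10⁻⁴ × 0.86 = 0.105952 m
690–1160 m: 0.76 × 1.4×10⁻⁴ × 470 = 0.050008 m
1160–1960 m: 0.9×10⁻⁴ × 0.28 × 800 = 0.02016 m
Δh = 0.020384 + 0.105952 + 0.050008 + 0.02016 = 0.196504 m

Δh = 19.7 cm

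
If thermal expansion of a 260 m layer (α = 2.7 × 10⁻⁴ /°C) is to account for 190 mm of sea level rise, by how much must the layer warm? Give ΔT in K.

2.71 K

ΔT = Δh/(αH) = 0.19 / (2.7×10⁻⁴ × 260) ≈ 2.707 K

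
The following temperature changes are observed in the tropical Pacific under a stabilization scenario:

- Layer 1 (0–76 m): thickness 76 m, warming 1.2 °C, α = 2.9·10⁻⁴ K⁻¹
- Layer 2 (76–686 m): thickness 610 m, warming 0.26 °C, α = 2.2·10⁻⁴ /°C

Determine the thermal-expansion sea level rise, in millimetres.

61 mm

Layer 1: 1.2 × 2.9×10⁻⁴ × 76 = 0.026448 m
610 × 0.26 × 2.2×10⁻⁴ = 0.034892 m
Δh = 0.026448 + 0.034892 = 0.06134 m ≈ 61 mm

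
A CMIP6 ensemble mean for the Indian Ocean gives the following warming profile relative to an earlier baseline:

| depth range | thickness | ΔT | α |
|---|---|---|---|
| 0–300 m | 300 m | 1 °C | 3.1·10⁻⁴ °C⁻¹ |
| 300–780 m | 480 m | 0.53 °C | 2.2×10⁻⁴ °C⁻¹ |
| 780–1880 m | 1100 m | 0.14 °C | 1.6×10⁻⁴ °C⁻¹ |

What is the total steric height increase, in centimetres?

300 × 1 × 3.1×10⁻⁴ = 0.09300 m
480 × 0.53 × 2.2×10⁻⁴ = 0.055968 m
780–1880 m: 1.6×10⁻⁴ × 0.14 × 1100 = 0.02464 m
Δh = 0.09300 + 0.055968 + 0.02464 = 0.173608 m ≈ 17.4 cm

17.4 cm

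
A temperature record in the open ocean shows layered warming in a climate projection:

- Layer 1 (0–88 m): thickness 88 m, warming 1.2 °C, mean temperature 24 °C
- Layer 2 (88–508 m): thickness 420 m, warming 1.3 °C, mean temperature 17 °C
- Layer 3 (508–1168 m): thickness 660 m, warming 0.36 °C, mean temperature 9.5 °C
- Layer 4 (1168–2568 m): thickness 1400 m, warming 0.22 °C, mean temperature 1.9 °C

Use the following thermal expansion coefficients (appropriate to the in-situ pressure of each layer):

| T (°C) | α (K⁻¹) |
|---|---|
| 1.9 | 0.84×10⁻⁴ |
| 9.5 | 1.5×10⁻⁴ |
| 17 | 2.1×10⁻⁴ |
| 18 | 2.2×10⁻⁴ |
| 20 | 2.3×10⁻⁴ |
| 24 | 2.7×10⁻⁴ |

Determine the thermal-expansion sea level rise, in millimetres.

205 mm

Layer 1 at 24 °C → α = 2.7×10⁻⁴ K⁻¹
Layer 2 at 17 °C → α = 2.1×10⁻⁴ K⁻¹
Layer 3 at 9.5 °C → α = 1.5×10⁻⁴ K⁻¹
Layer 4 at 1.9 °C → α = 0.84×10⁻⁴ K⁻¹
1.2 × 2.7×10⁻⁴ × 88 = 0.028512 m
1.3 × 420 × 2.1×10⁻⁴ = 0.11466 m
508–1168 m: 1.5×10⁻⁴ × 0.36 × 660 = 0.03564 m
Layer 4: 0.84×10⁻⁴ × 1400 × 0.22 = 0.025872 m
Δh = 0.028512 + 0.11466 + 0.03564 + 0.025872 = 0.204684 m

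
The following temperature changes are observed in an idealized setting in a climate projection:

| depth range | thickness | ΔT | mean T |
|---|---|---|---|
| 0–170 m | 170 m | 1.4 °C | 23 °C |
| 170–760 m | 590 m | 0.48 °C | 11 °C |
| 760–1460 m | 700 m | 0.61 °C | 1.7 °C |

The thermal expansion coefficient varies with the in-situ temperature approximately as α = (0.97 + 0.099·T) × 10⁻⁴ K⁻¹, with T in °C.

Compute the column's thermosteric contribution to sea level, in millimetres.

Layer 1: α = (0.97 + 0.099×23)×10⁻⁴ = 3.247×10⁻⁴ K⁻¹
Layer 2: α = (0.97 + 0.099×11)×10⁻⁴ = 2.059×10⁻⁴ K⁻¹
Layer 3: α = (0.97 + 0.099×1.7)×10⁻⁴ = 1.1383×10⁻⁴ K⁻¹
0–170 m: 1.4 × 3.247×10⁻⁴ × 170 = 0.0772786 m
590 × 2.059×10⁻⁴ × 0.48 = 0.05831088 m
Layer 3: 1.1383×10⁻⁴ × 0.61 × 700 = 0.04860541 m
Δh = 0.0772786 + 0.05831088 + 0.04860541 = 0.18419489 m

about 184 mm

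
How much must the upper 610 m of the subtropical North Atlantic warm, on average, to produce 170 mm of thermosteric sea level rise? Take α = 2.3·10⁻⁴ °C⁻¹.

ΔT = Δh/(αH) = 0.17 / (2.3×10⁻⁴ × 610) ≈ 1.212 °C

ΔT ≈ 1.2 °C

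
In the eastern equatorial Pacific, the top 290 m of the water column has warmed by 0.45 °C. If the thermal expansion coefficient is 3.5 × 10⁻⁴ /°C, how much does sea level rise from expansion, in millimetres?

45.7 mm

Δh = αΔT·H = 3.5×10⁻⁴ × 0.45 × 290 = 0.045675 m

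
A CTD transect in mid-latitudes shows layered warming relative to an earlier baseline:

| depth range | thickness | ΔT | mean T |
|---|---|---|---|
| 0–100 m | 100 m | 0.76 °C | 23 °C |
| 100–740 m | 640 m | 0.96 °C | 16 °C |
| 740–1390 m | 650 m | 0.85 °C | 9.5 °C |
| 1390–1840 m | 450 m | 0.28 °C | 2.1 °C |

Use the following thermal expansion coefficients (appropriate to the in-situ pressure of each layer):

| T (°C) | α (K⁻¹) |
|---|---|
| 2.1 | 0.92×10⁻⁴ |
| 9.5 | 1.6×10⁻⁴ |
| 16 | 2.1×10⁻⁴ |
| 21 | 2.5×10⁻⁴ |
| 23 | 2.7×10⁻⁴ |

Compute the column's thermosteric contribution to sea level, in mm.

about 250 mm

Layer 1 at 23 °C → α = 2.7×10⁻⁴ K⁻¹
Layer 2 at 16 °C → α = 2.1×10⁻⁴ K⁻¹
Layer 3 at 9.5 °C → α = 1.6×10⁻⁴ K⁻¹
Layer 4 at 2.1 °C → α = 0.92×10⁻⁴ K⁻¹
Layer 1: 100 × 2.7×10⁻⁴ × 0.76 = 0.02052 m
2.1×10⁻⁴ × 640 × 0.96 = 0.129024 m
650 × 1.6×10⁻⁴ × 0.85 = 0.08840 m
1390–1840 m: 450 × 0.92×10⁻⁴ × 0.28 = 0.011592 m
Δh = 0.02052 + 0.129024 + 0.08840 + 0.011592 = 0.249536 m ≈ 250 mm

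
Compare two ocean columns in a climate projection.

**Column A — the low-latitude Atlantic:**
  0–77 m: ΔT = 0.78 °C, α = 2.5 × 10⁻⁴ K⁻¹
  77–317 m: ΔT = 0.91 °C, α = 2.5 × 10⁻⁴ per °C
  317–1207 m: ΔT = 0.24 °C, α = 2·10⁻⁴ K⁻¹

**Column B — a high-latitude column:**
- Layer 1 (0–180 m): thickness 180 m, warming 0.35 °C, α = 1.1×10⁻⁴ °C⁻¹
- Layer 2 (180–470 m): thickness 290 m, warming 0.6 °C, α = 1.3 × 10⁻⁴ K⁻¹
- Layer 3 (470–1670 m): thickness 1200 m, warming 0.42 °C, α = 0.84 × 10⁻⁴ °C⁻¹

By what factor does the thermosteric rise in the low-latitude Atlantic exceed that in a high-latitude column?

A 0–77 m: 0.78 × 77 × 2.5×10⁻⁴ = 0.015015 m
A 240 × 2.5×10⁻⁴ × 0.91 = 0.05460 m
A Layer 3: 0.24 × 890 × 2×10⁻⁴ = 0.04272 m
A total: 0.112335 m
B Layer 1: 180 × 1.1×10⁻⁴ × 0.35 = 0.00693 m
B Layer 2: 0.6 × 290 × 1.3×10⁻⁴ = 0.02262 m
B Layer 3: 1200 × 0.42 × 0.84×10⁻⁴ = 0.042336 m
B total: 0.071886 m
Ratio: 0.112335 / 0.071886 ≈ 1.563

a factor of 1.6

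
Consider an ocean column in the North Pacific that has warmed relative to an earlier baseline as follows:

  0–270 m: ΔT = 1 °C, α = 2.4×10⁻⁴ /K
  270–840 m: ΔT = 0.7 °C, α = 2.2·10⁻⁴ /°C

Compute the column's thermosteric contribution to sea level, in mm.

1 × 2.4×10⁻⁴ × 270 = 0.06480 m
Layer 2: 2.2×10⁻⁴ × 570 × 0.7 = 0.08778 m
Δh = 0.06480 + 0.08778 = 0.15258 m ≈ 153 mm

about 153 mm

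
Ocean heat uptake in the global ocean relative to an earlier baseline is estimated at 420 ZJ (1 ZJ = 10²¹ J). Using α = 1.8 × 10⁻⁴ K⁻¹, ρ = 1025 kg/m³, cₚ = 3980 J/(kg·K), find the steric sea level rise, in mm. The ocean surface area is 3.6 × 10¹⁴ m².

Per unit area: Q = 420×10²¹ / (3.6×10¹⁴) ≈ 1.167×10⁹ J/m²
Δh = αQ/(ρcₚ) = 1.8×10⁻⁴ × 1.167×10⁹ / (1025 × 3980) ≈ 0.051492 m

51.5 mm of thermosteric rise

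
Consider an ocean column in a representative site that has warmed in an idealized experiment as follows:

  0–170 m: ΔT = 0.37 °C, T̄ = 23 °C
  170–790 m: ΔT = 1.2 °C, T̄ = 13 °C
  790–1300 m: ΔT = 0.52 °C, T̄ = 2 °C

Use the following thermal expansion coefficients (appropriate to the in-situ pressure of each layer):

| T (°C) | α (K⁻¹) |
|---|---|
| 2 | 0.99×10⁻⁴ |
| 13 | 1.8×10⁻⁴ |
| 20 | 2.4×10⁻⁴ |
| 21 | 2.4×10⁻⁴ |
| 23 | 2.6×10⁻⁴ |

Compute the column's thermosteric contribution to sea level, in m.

Layer 1 at 23 °C → α = 2.6×10⁻⁴ K⁻¹
Layer 2 at 13 °C → α = 1.8×10⁻⁴ K⁻¹
Layer 3 at 2 °C → α = 0.99×10⁻⁴ K⁻¹
0–170 m: 170 × 2.6×10⁻⁴ × 0.37 = 0.016354 m
620 × 1.8×10⁻⁴ × 1.2 = 0.13392 m
790–1300 m: 0.52 × 0.99×10⁻⁴ × 510 = 0.0262548 m
Δh = 0.016354 + 0.13392 + 0.0262548 = 0.1765288 m ≈ 0.18 m

about 0.18 m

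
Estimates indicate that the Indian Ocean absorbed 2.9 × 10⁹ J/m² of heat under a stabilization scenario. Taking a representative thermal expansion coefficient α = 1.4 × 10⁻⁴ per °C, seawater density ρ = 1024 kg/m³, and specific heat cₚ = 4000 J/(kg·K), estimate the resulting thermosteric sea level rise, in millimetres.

Δh ≈ 99.1 mm

Δh = αQ/(ρcₚ) = 1.4×10⁻⁴ × 2.9×10⁹ / (1024 × 4000) ≈ 0.099121 m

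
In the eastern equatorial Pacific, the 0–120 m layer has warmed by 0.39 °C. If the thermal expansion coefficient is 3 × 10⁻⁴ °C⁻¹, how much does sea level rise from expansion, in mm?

Δh = αΔT·H = 3×10⁻⁴ × 0.39 × 120 = 0.01404 m

Δh ≈ 14.0 mm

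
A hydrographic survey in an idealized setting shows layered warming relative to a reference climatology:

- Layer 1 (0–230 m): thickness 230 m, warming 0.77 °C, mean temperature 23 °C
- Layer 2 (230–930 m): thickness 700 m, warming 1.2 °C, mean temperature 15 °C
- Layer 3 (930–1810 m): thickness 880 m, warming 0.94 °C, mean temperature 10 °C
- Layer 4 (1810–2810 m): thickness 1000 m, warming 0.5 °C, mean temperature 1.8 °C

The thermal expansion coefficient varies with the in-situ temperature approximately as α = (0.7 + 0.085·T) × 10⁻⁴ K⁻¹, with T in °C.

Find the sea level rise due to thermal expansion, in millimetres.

Layer 1: α = (0.7 + 0.085×23)×10⁻⁴ = 2.655×10⁻⁴ K⁻¹
Layer 2: α = (0.7 + 0.085×15)×10⁻⁴ = 1.975×10⁻⁴ K⁻¹
Layer 3: α = (0.7 + 0.085×10)×10⁻⁴ = 1.55×10⁻⁴ K⁻¹
Layer 4: α = (0.7 + 0.085×1.8)×10⁻⁴ = 0.853×10⁻⁴ K⁻¹
2.655×10⁻⁴ × 230 × 0.77 = 0.04702005 m
1.975×10⁻⁴ × 700 × 1.2 = 0.16590 m
880 × 1.55×10⁻⁴ × 0.94 = 0.128216 m
0.853×10⁻⁴ × 1000 × 0.5 = 0.04265 m
Δh = 0.04702005 + 0.16590 + 0.128216 + 0.04265 = 0.38378605 m ≈ 384 mm

Δh = 384 mm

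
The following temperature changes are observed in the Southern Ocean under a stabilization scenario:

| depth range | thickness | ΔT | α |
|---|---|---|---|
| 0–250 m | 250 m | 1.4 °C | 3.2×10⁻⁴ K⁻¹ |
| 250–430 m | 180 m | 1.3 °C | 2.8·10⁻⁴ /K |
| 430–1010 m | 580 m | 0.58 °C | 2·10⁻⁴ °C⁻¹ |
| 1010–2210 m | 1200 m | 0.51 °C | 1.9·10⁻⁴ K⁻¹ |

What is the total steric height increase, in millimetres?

361 mm

0–250 m: 250 × 3.2×10⁻⁴ × 1.4 = 0.11200 m
Layer 2: 180 × 1.3 × 2.8×10⁻⁴ = 0.06552 m
Layer 3: 2×10⁻⁴ × 0.58 × 580 = 0.06728 m
Layer 4: 0.51 × 1.9×10⁻⁴ × 1200 = 0.11628 m
Δh = 0.11200 + 0.06552 + 0.06728 + 0.11628 = 0.36108 m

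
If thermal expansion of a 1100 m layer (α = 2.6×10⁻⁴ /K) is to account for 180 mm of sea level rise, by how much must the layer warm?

ΔT = Δh/(αH) = 0.18 / (2.6×10⁻⁴ × 1100) ≈ 0.6294 °C

0.629 °C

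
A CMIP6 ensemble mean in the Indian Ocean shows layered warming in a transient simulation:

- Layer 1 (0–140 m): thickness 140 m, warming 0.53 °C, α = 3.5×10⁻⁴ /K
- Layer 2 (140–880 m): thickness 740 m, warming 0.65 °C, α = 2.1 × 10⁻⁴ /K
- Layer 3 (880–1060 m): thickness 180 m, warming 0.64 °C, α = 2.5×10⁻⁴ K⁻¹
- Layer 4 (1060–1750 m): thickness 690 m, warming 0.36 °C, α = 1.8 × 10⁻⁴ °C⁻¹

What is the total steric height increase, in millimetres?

0–140 m: 0.53 × 3.5×10⁻⁴ × 140 = 0.02597 m
0.65 × 740 × 2.1×10⁻⁴ = 0.10101 m
Layer 3: 2.5×10⁻⁴ × 180 × 0.64 = 0.02880 m
1060–1750 m: 690 × 1.8×10⁻⁴ × 0.36 = 0.044712 m
Δh = 0.02597 + 0.10101 + 0.02880 + 0.044712 = 0.200492 m

200 mm of thermosteric rise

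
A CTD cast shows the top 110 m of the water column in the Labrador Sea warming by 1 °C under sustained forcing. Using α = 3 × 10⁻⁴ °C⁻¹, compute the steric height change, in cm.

Δh = αΔT·H = 3×10⁻⁴ × 1 × 110 = 0.03300 m

about 3.30 cm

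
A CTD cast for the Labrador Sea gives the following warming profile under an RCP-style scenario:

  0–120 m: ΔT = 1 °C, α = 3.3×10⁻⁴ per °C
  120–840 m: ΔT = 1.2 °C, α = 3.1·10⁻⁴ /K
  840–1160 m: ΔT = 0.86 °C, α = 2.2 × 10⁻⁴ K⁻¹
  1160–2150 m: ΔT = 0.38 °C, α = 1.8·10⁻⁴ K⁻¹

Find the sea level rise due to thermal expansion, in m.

0.436 m of thermosteric rise

Layer 1: 120 × 3.3×10⁻⁴ × 1 = 0.03960 m
1.2 × 3.1×10⁻⁴ × 720 = 0.26784 m
Layer 3: 2.2×10⁻⁴ × 320 × 0.86 = 0.060544 m
0.38 × 990 × 1.8×10⁻⁴ = 0.067716 m
Δh = 0.03960 + 0.26784 + 0.060544 + 0.067716 = 0.43570 m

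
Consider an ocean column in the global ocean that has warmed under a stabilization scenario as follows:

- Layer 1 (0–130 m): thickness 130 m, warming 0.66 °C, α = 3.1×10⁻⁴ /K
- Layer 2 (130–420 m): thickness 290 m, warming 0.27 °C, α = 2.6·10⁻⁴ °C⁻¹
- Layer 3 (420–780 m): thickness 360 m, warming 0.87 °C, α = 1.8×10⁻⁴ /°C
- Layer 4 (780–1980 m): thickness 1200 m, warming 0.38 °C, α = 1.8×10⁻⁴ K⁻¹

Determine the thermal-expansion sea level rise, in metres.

0.66 × 130 × 3.1×10⁻⁴ = 0.026598 m
130–420 m: 290 × 2.6×10⁻⁴ × 0.27 = 0.020358 m
1.8×10⁻⁴ × 360 × 0.87 = 0.056376 m
780–1980 m: 1.8×10⁻⁴ × 0.38 × 1200 = 0.08208 m
Δh = 0.026598 + 0.020358 + 0.056376 + 0.08208 = 0.185412 m

about 0.19 m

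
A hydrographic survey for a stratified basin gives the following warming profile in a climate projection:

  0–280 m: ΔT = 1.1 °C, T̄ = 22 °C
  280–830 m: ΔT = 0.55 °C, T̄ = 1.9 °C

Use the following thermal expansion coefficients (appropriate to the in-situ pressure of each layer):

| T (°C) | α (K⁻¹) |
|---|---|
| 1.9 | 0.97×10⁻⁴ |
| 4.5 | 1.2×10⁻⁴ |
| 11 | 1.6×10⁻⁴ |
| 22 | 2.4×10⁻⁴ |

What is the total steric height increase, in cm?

Layer 1 at 22 °C → α = 2.4×10⁻⁴ K⁻¹
Layer 2 at 1.9 °C → α = 0.97×10⁻⁴ K⁻¹
0–280 m: 2.4×10⁻⁴ × 1.1 × 280 = 0.07392 m
550 × 0.55 × 0.97×10⁻⁴ = 0.0293425 m
Δh = 0.07392 + 0.0293425 = 0.1032625 m

about 10.3 cm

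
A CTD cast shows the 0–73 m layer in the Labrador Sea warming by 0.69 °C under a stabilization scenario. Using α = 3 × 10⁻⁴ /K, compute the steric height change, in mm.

Δh = αΔT·H = 3×10⁻⁴ × 0.69 × 73 = 0.015111 m

15.1 mm of thermosteric rise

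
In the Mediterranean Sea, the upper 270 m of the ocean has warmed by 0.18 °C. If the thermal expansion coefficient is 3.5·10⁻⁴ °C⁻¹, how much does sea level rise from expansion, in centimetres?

Δh = αΔT·H = 3.5×10⁻⁴ × 0.18 × 270 = 0.01701 m

1.70 cm of thermosteric rise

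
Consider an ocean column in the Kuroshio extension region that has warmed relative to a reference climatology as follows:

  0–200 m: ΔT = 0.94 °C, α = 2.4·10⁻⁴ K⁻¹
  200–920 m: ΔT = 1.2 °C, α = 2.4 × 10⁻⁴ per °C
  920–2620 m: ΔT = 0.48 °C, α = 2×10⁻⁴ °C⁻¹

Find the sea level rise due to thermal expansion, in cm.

0–200 m: 0.94 × 2.4×10⁻⁴ × 200 = 0.04512 m
200–920 m: 2.4×10⁻⁴ × 720 × 1.2 = 0.20736 m
920–2620 m: 0.48 × 2×10⁻⁴ × 1700 = 0.16320 m
Δh = 0.04512 + 0.20736 + 0.16320 = 0.41568 m ≈ 41.6 cm

41.6 cm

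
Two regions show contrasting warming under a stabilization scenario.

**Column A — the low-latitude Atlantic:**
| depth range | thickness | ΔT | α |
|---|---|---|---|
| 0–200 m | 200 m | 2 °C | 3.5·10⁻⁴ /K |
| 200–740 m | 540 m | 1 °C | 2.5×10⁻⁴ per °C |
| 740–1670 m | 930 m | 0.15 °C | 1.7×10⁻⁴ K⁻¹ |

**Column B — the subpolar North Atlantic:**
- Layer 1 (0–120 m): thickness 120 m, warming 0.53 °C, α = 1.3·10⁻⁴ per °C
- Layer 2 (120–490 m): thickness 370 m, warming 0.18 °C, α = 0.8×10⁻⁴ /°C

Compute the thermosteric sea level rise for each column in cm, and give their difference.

A 200 × 3.5×10⁻⁴ × 2 = 0.14000 m
A 200–740 m: 2.5×10⁻⁴ × 1 × 540 = 0.13500 m
A 0.15 × 930 × 1.7×10⁻⁴ = 0.023715 m
A total: 0.298715 m
B 0–120 m: 120 × 0.53 × 1.3×10⁻⁴ = 0.008268 m
B Layer 2: 0.8×10⁻⁴ × 370 × 0.18 = 0.005328 m
B total: 0.013596 m
Difference: 0.298715 − 0.013596 = 0.285119 m

A: 29.9 cm; B: 1.36 cm; difference 28.5 cm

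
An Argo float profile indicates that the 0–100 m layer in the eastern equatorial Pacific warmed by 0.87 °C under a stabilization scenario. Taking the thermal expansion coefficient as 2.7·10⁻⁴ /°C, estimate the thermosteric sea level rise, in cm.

Δh = αΔT·H = 2.7×10⁻⁴ × 0.87 × 100 = 0.02349 m

about 2.3 cm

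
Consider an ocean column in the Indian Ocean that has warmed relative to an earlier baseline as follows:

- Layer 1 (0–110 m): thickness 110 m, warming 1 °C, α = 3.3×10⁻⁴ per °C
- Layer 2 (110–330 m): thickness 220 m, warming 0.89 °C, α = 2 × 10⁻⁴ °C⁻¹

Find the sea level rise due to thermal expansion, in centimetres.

0–110 m: 3.3×10⁻⁴ × 1 × 110 = 0.03630 m
Layer 2: 220 × 2×10⁻⁴ × 0.89 = 0.03916 m
Δh = 0.03630 + 0.03916 = 0.07546 m ≈ 7.55 cm

about 7.55 cm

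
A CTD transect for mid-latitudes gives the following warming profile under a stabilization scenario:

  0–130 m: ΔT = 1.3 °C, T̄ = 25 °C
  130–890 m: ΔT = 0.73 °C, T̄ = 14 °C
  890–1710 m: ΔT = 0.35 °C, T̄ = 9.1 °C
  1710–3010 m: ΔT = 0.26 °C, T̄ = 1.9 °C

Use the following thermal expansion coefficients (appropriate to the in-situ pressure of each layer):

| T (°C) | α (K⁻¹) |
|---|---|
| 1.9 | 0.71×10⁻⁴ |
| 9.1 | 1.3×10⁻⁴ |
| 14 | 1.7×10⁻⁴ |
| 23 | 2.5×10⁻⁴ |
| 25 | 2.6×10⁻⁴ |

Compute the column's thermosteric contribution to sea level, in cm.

Δh = 20.0 cm

Layer 1 at 25 °C → α = 2.6×10⁻⁴ K⁻¹
Layer 2 at 14 °C → α = 1.7×10⁻⁴ K⁻¹
Layer 3 at 9.1 °C → α = 1.3×10⁻⁴ K⁻¹
Layer 4 at 1.9 °C → α = 0.71×10⁻⁴ K⁻¹
0–130 m: 130 × 1.3 × 2.6×10⁻⁴ = 0.04394 m
Layer 2: 0.73 × 760 × 1.7×10⁻⁴ = 0.094316 m
Layer 3: 820 × 1.3×10⁻⁴ × 0.35 = 0.03731 m
1710–3010 m: 1300 × 0.71×10⁻⁴ × 0.26 = 0.023998 m
Δh = 0.04394 + 0.094316 + 0.03731 + 0.023998 = 0.199564 m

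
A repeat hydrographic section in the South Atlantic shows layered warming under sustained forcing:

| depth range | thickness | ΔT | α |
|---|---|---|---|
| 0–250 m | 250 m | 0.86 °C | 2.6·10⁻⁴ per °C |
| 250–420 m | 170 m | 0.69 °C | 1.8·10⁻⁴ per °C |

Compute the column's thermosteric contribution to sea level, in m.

Layer 1: 250 × 2.6×10⁻⁴ × 0.86 = 0.05590 m
Layer 2: 1.8×10⁻⁴ × 0.69 × 170 = 0.021114 m
Δh = 0.05590 + 0.021114 = 0.077014 m

0.0770 m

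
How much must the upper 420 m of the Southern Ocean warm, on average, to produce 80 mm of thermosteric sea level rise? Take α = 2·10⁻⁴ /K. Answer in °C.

ΔT ≈ 0.952 °C

ΔT = Δh/(αH) = 0.08 / (2×10⁻⁴ × 420) ≈ 0.9524 °C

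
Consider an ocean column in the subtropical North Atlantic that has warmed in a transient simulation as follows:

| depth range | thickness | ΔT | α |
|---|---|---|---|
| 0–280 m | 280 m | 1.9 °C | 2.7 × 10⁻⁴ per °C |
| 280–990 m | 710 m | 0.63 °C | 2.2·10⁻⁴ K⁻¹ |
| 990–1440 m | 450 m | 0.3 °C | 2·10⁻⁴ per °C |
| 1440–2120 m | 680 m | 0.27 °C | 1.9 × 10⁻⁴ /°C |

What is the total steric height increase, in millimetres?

Δh ≈ 304 mm

2.7×10⁻⁴ × 280 × 1.9 = 0.14364 m
280–990 m: 710 × 2.2×10⁻⁴ × 0.63 = 0.098406 m
990–1440 m: 2×10⁻⁴ × 0.3 × 450 = 0.02700 m
1440–2120 m: 1.9×10⁻⁴ × 0.27 × 680 = 0.034884 m
Δh = 0.14364 + 0.098406 + 0.02700 + 0.034884 = 0.30393 m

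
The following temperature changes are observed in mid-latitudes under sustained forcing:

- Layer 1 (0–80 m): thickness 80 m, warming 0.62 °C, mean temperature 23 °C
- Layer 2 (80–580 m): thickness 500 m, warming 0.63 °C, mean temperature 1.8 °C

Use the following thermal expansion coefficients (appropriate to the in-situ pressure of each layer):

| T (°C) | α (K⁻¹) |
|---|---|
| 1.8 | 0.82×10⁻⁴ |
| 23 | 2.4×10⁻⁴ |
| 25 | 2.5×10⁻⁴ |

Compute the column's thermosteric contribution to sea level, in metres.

Δh = 0.0377 m

Layer 1 at 23 °C → α = 2.4×10⁻⁴ K⁻¹
Layer 2 at 1.8 °C → α = 0.82×10⁻⁴ K⁻¹
Layer 1: 2.4×10⁻⁴ × 0.62 × 80 = 0.011904 m
Layer 2: 0.82×10⁻⁴ × 0.63 × 500 = 0.02583 m
Δh = 0.011904 + 0.02583 = 0.037734 m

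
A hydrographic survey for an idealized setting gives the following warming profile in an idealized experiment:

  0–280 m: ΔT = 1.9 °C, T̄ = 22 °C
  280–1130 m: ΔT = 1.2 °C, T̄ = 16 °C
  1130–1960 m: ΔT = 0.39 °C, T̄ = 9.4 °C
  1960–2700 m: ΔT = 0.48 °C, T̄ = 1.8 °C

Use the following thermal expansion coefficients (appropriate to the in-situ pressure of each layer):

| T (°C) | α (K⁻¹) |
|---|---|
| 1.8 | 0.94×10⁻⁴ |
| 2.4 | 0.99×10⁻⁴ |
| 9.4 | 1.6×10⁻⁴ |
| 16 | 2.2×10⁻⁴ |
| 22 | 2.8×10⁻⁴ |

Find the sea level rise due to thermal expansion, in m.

Δh = 0.46 m

Layer 1 at 22 °C → α = 2.8×10⁻⁴ K⁻¹
Layer 2 at 16 °C → α = 2.2×10⁻⁴ K⁻¹
Layer 3 at 9.4 °C → α = 1.6×10⁻⁴ K⁻¹
Layer 4 at 1.8 °C → α = 0.94×10⁻⁴ K⁻¹
1.9 × 2.8×10⁻⁴ × 280 = 0.14896 m
850 × 2.2×10⁻⁴ × 1.2 = 0.22440 m
Layer 3: 830 × 1.6×10⁻⁴ × 0.39 = 0.051792 m
Layer 4: 0.48 × 740 × 0.94×10⁻⁴ = 0.0333888 m
Δh = 0.14896 + 0.22440 + 0.051792 + 0.0333888 = 0.4585408 m ≈ 0.46 m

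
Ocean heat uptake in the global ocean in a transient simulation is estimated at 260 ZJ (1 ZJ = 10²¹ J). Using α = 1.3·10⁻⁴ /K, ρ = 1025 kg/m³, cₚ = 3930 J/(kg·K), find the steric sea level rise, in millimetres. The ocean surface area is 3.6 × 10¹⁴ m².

Per unit area: Q = 260×10²¹ / (3.6×10¹⁴) ≈ 7.222×10⁸ J/m²
Δh = αQ/(ρcₚ) = 1.3×10⁻⁴ × 7.222×10⁸ / (1025 × 3930) ≈ 0.023307 m

23.3 mm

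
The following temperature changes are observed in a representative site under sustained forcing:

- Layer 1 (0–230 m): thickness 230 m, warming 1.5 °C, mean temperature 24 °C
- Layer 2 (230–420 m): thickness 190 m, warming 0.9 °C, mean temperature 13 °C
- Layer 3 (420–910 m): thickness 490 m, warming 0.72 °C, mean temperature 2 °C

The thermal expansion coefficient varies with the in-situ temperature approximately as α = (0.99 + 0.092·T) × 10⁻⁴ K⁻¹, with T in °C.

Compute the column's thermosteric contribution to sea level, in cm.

Δh ≈ 18.9 cm

Layer 1: α = (0.99 + 0.092×24)×10⁻⁴ = 3.198×10⁻⁴ K⁻¹
Layer 2: α = (0.99 + 0.092×13)×10⁻⁴ = 2.186×10⁻⁴ K⁻¹
Layer 3: α = (0.99 + 0.092×2)×10⁻⁴ = 1.174×10⁻⁴ K⁻¹
1.5 × 230 × 3.198×10⁻⁴ = 0.110331 m
230–420 m: 0.9 × 2.186×10⁻⁴ × 190 = 0.0373806 m
1.174×10⁻⁴ × 0.72 × 490 = 0.04141872 m
Δh = 0.110331 + 0.0373806 + 0.04141872 = 0.18913032 m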